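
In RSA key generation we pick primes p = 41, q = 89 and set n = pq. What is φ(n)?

φ(n) = (p − 1)(q − 1) = (41−1)(89−1) = 40·88 = 3520.

3520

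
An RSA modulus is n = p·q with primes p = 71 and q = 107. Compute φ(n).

7420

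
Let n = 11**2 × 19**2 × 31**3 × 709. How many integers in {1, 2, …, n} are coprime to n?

φ(922622175739) = 922622175739 · (1 − 1/11) · (1 − 1/19) · (1 − 1/31) · (1 − 1/709)
       = 922622175739 · 3823200/4593611 = 767885896800.

767885896800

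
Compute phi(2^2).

φ(4) = 4 · (1 − 1/2)
       = 4 · 1/2 = 2.

2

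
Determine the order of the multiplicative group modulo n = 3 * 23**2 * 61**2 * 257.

948203520

φ(1517643339) = 1517643339 · (1 − 1/3) · (1 − 1/23) · (1 − 1/61) · (1 − 1/257)
       = 1517643339 · 675840/1081713 = 948203520.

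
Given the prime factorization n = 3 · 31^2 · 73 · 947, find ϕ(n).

φ(3) = 3 − 1 = 2.
φ(31^2) = 31^1·(31−1) = 31·30 = 930.
φ(73) = 73 − 1 = 72.
φ(947) = 947 − 1 = 946.
Since φ is multiplicative, φ(199304673) = 2 · 930 · 72 · 946 = 126688320.

126688320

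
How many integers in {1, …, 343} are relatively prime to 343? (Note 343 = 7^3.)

294

φ(7^3) = 7^2·(7−1) = 49·6 = 294.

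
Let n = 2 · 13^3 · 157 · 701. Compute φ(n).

221457600

φ(483590458) = 483590458 · (1 − 1/2) · (1 − 1/13) · (1 − 1/157) · (1 − 1/701)
       = 483590458 · 1310400/2861482 = 221457600.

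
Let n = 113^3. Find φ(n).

φ(113^3) = 113^2·(113−1) = 12769·112 = 1430128.

1430128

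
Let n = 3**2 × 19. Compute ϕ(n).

108

φ(3^2) = 3^1·(3−1) = 3·2 = 6.
φ(19) = 19 − 1 = 18.
φ(171) = 6 × 18 = 108.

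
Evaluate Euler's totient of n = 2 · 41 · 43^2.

φ(2) = 2 − 1 = 1.
φ(41) = 41 − 1 = 40.
φ(43^2) = 43^2 − 43^1 = 1849 − 43 = 1806.
φ(151618) = 1 × 40 × 1806 = 72240.

72240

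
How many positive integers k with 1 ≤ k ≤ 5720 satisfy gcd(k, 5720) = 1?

1920

Prime factorization: 5720 = 2^3 · 5 · 11 · 13.
φ(2^3) = 2^3 − 2^2 = 8 − 4 = 4.
φ(5) = 5 − 1 = 4.
φ(11) = 11 − 1 = 10.
φ(13) = 13 − 1 = 12.
φ(5720) = 4 × 4 × 10 × 12 = 1920.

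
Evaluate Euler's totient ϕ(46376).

19200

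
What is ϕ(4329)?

4329 = 3^2 × 13 × 37.
φ(4329) = 4329 · (1 − 1/3) · (1 − 1/13) · (1 − 1/37)
       = 4329 · 864/1443 = 2592.

2592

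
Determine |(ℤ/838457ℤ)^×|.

725760

First factor: 838457 = 17 × 31 × 37 × 43.
φ(838457) = 838457 · (1 − 1/17) · (1 − 1/31) · (1 − 1/37) · (1 − 1/43)
       = 838457 · 725760/838457 = 725760.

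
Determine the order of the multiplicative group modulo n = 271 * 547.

φ(148237) = 148237 · (1 − 1/271) · (1 − 1/547)
       = 148237 · 147420/148237 = 147420.

147420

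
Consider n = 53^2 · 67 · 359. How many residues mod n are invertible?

65118768

φ(67564877) = 67564877 · (1 − 1/53) · (1 − 1/67) · (1 − 1/359)
       = 67564877 · 1228656/1274809 = 65118768.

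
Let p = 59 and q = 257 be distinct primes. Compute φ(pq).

φ(pq) = (p−1)(q−1) = 58 · 256 = 14848.

14848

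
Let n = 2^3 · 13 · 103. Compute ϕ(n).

φ(10712) = 10712 · (1 − 1/2) · (1 − 1/13) · (1 − 1/103)
       = 10712 · 1224/2678 = 4896.

4896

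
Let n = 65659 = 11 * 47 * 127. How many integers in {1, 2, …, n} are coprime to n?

57960

φ(11) = 11 − 1 = 10.
φ(47) = 47 − 1 = 46.
φ(127) = 127 − 1 = 126.
Since φ is multiplicative, φ(65659) = 10 · 46 · 126 = 57960.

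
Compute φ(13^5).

φ(13^5) = 13^4·(13−1) = 28561·12 = 342732.

342732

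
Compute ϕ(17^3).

φ(4913) = 4913 · (1 − 1/17)
       = 4913 · 16/17 = 4624.

4624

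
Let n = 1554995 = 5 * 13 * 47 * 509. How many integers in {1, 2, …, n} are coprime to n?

1121664

φ(1554995) = 1554995 · (1 − 1/5) · (1 − 1/13) · (1 − 1/47) · (1 − 1/509)
       = 1554995 · 1121664/1554995 = 1121664.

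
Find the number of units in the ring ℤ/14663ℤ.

12600

Prime factorization: 14663 = 11 · 31 · 43.
φ(14663) = 14663 · (1 − 1/11) · (1 − 1/31) · (1 − 1/43)
       = 14663 · 12600/14663 = 12600.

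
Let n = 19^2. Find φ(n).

φ(361) = 361 · (1 − 1/19)
       = 361 · 18/19 = 342.

342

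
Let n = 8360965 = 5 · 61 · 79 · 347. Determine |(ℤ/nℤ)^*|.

φ(5) = 5 − 1 = 4.
φ(61) = 61 − 1 = 60.
φ(79) = 79 − 1 = 78.
φ(347) = 347 − 1 = 346.
Since φ is multiplicative, φ(8360965) = 4 · 60 · 78 · 346 = 6477120.

6477120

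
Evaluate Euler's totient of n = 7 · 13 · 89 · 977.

6183936

φ(7912723) = 7912723 · (1 − 1/7) · (1 − 1/13) · (1 − 1/89) · (1 − 1/977)
       = 7912723 · 6183936/7912723 = 6183936.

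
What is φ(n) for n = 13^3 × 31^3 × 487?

28415078640

φ(31874552749) = 31874552749 · (1 − 1/13) · (1 − 1/31) · (1 − 1/487)
       = 31874552749 · 174960/196261 = 28415078640.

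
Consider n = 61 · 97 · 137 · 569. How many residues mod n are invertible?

φ(61) = 61 − 1 = 60.
φ(97) = 97 − 1 = 96.
φ(137) = 137 − 1 = 136.
φ(569) = 569 − 1 = 568.
Since φ is multiplicative, φ(461247901) = 60 · 96 · 136 · 568 = 444948480.

444948480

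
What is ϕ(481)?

481 = 13 · 37.
φ(481) = 481 · (1 − 1/13) · (1 − 1/37)
       = 481 · 432/481 = 432.

432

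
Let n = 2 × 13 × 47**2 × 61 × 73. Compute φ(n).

112078080

φ(2) = 2 − 1 = 1.
φ(13) = 13 − 1 = 12.
φ(47^2) = 47^2 − 47^1 = 2209 − 47 = 2162.
φ(61) = 61 − 1 = 60.
φ(73) = 73 − 1 = 72.
Multiply: 1 · 12 · 2162 · 60 · 72 = 112078080.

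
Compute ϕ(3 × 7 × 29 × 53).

φ(32277) = 32277 · (1 − 1/3) · (1 − 1/7) · (1 − 1/29) · (1 − 1/53)
       = 32277 · 17472/32277 = 17472.

17472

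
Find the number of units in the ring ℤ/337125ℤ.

168000

Prime factorization: 337125 = 3 × 5**3 × 29 × 31.
φ(337125) = 337125 · (1 − 1/3) · (1 − 1/5) · (1 − 1/29) · (1 − 1/31)
       = 337125 · 6720/13485 = 168000.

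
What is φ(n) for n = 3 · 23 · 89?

φ(3) = 3 − 1 = 2.
φ(23) = 23 − 1 = 22.
φ(89) = 89 − 1 = 88.
φ(6141) = 2 × 22 × 88 = 3872.

3872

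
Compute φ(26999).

21168

Prime factorization: 26999 = 7^2 * 19 * 29.
φ(7^2) = 7^1·(7−1) = 7·6 = 42.
φ(19) = 19 − 1 = 18.
φ(29) = 29 − 1 = 28.
Since φ is multiplicative, φ(26999) = 42 · 18 · 28 = 21168.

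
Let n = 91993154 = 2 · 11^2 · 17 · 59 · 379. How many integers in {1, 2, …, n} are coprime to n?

38586240

φ(2) = 2 − 1 = 1.
φ(11^2) = 11^2 − 11^1 = 121 − 11 = 110.
φ(17) = 17 − 1 = 16.
φ(59) = 59 − 1 = 58.
φ(379) = 379 − 1 = 378.
Multiply: 1 · 110 · 16 · 58 · 378 = 38586240.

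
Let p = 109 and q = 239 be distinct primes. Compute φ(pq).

φ(26051) = 26051 · (1 − 1/109) · (1 − 1/239)
       = 26051 · 25704/26051 = 25704.

25704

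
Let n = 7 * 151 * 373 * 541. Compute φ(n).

180792000

φ(213295201) = 213295201 · (1 − 1/7) · (1 − 1/151) · (1 − 1/373) · (1 − 1/541)
       = 213295201 · 180792000/213295201 = 180792000.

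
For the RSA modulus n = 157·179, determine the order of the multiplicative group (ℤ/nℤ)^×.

φ(28103) = 28103 · (1 − 1/157) · (1 − 1/179)
       = 28103 · 27768/28103 = 27768.

27768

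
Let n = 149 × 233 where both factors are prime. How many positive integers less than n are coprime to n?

34336

φ(34717) = 34717 · (1 − 1/149) · (1 − 1/233)
       = 34717 · 34336/34717 = 34336.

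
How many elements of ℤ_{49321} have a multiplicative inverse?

First factor: 49321 = 31 × 37 × 43.
φ(31) = 31 − 1 = 30.
φ(37) = 37 − 1 = 36.
φ(43) = 43 − 1 = 42.
φ(49321) = 30 × 36 × 42 = 45360.

45360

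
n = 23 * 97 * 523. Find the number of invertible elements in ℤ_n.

1102464

φ(1166813) = 1166813 · (1 − 1/23) · (1 − 1/97) · (1 − 1/523)
       = 1166813 · 1102464/1166813 = 1102464.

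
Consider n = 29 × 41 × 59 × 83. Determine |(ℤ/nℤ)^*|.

5326720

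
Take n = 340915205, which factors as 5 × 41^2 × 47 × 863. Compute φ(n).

φ(340915205) = 340915205 · (1 − 1/5) · (1 − 1/41) · (1 − 1/47) · (1 − 1/863)
       = 340915205 · 6344320/8315005 = 260117120.

260117120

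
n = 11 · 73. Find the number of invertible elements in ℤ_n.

φ(11) = 11 − 1 = 10.
φ(73) = 73 − 1 = 72.
Since φ is multiplicative, φ(803) = 10 · 72 = 720.

720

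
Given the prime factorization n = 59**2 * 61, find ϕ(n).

205320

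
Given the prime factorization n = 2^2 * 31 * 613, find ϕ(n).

36720

φ(2^2) = 2^1·(2−1) = 2·1 = 2.
φ(31) = 31 − 1 = 30.
φ(613) = 613 − 1 = 612.
Multiply: 2 · 30 · 612 = 36720.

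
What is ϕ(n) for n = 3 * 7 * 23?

φ(483) = 483 · (1 − 1/3) · (1 − 1/7) · (1 − 1/23)
       = 483 · 264/483 = 264.

264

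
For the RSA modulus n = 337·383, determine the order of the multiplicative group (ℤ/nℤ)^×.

128352

φ(337) = 337 − 1 = 336.
φ(383) = 383 − 1 = 382.
Multiply: 336 · 382 = 128352.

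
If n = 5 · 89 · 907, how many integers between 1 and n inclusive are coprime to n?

φ(5) = 5 − 1 = 4.
φ(89) = 89 − 1 = 88.
φ(907) = 907 − 1 = 906.
Multiply: 4 · 88 · 906 = 318912.

318912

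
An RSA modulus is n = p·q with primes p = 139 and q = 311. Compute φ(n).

42780

φ(43229) = 43229 · (1 − 1/139) · (1 − 1/311)
       = 43229 · 42780/43229 = 42780.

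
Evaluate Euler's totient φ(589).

540

Prime factorization: 589 = 19 · 31.
φ(19) = 19 − 1 = 18.
φ(31) = 31 − 1 = 30.
φ(589) = 18 × 30 = 540.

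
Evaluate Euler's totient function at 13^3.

φ(2197) = 2197 · (1 − 1/13)
       = 2197 · 12/13 = 2028.

2028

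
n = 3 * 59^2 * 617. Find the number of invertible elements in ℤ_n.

4215904

φ(6443331) = 6443331 · (1 − 1/3) · (1 − 1/59) · (1 − 1/617)
       = 6443331 · 71456/109209 = 4215904.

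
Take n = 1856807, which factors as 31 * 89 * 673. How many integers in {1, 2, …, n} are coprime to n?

φ(31) = 31 − 1 = 30.
φ(89) = 89 − 1 = 88.
φ(673) = 673 − 1 = 672.
Multiply: 30 · 88 · 672 = 1774080.

1774080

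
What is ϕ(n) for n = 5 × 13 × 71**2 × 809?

192756480

φ(265080985) = 265080985 · (1 − 1/5) · (1 − 1/13) · (1 − 1/71) · (1 − 1/809)
       = 265080985 · 2714880/3733535 = 192756480.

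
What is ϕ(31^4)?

φ(31^4) = 31^4 − 31^3 = 923521 − 29791 = 893730.

893730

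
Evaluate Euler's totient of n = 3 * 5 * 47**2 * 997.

φ(3) = 3 − 1 = 2.
φ(5) = 5 − 1 = 4.
φ(47^2) = 47^2 − 47^1 = 2209 − 47 = 2162.
φ(997) = 997 − 1 = 996.
Multiply: 2 · 4 · 2162 · 996 = 17226816.

17226816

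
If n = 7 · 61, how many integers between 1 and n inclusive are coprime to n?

360

φ(427) = 427 · (1 − 1/7) · (1 − 1/61)
       = 427 · 360/427 = 360.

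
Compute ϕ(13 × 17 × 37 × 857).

5916672

φ(7007689) = 7007689 · (1 − 1/13) · (1 − 1/17) · (1 − 1/37) · (1 − 1/857)
       = 7007689 · 5916672/7007689 = 5916672.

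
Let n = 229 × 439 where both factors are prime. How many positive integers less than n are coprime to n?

φ(229) = 229 − 1 = 228.
φ(439) = 439 − 1 = 438.
φ(100531) = 228 × 438 = 99864.

99864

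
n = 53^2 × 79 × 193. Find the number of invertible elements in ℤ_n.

41273856

φ(42828823) = 42828823 · (1 − 1/53) · (1 − 1/79) · (1 − 1/193)
       = 42828823 · 778752/808091 = 41273856.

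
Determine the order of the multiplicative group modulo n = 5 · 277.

φ(1385) = 1385 · (1 − 1/5) · (1 − 1/277)
       = 1385 · 1104/1385 = 1104.

1104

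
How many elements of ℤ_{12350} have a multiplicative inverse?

Factor 12350: 12350 = 2 · 5^2 · 13 · 19.
φ(2) = 2 − 1 = 1.
φ(5^2) = 5^2 − 5^1 = 25 − 5 = 20.
φ(13) = 13 − 1 = 12.
φ(19) = 19 − 1 = 18.
φ(12350) = 1 × 20 × 12 × 18 = 4320.

4320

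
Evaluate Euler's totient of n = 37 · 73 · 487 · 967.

φ(37) = 37 − 1 = 36.
φ(73) = 73 − 1 = 72.
φ(487) = 487 − 1 = 486.
φ(967) = 967 − 1 = 966.
Since φ is multiplicative, φ(1271979229) = 36 · 72 · 486 · 966 = 1216881792.

1216881792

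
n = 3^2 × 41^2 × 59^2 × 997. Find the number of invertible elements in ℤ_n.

33537790080

φ(52506056853) = 52506056853 · (1 − 1/3) · (1 − 1/41) · (1 − 1/59) · (1 − 1/997)
       = 52506056853 · 4621440/7235229 = 33537790080.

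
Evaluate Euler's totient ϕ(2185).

1584

First factor: 2185 = 5 × 19 × 23.
φ(5) = 5 − 1 = 4.
φ(19) = 19 − 1 = 18.
φ(23) = 23 − 1 = 22.
φ(2185) = 4 × 18 × 22 = 1584.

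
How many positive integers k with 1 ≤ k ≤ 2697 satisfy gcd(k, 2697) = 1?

1680

Prime factorization: 2697 = 3 · 29 · 31.
φ(2697) = 2697 · (1 − 1/3) · (1 − 1/29) · (1 − 1/31)
       = 2697 · 1680/2697 = 1680.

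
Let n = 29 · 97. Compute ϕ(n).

2688

φ(29) = 29 − 1 = 28.
φ(97) = 97 − 1 = 96.
Multiply: 28 · 96 = 2688.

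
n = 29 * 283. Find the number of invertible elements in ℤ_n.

7896

φ(8207) = 8207 · (1 − 1/29) · (1 − 1/283)
       = 8207 · 7896/8207 = 7896.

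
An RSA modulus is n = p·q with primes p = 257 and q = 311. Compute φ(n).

φ(79927) = 79927 · (1 − 1/257) · (1 − 1/311)
       = 79927 · 79360/79927 = 79360.

79360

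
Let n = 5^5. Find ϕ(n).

2500

φ(5^5) = 5^5 − 5^4 = 3125 − 625 = 2500.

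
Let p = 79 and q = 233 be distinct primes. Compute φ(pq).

φ(79) = 79 − 1 = 78.
φ(233) = 233 − 1 = 232.
Since φ is multiplicative, φ(18407) = 78 · 232 = 18096.

18096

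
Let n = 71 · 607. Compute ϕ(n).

42420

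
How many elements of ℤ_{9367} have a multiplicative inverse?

Prime factorization: 9367 = 17 · 19 · 29.
φ(17) = 17 − 1 = 16.
φ(19) = 19 − 1 = 18.
φ(29) = 29 − 1 = 28.
φ(9367) = 16 × 18 × 28 = 8064.

8064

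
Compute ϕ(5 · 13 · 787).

φ(5) = 5 − 1 = 4.
φ(13) = 13 − 1 = 12.
φ(787) = 787 − 1 = 786.
φ(51155) = 4 × 12 × 786 = 37728.

37728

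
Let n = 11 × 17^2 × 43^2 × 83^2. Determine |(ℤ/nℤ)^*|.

33433249920

φ(11) = 11 − 1 = 10.
φ(17^2) = 17^1·(17−1) = 17·16 = 272.
φ(43^2) = 43^2 − 43^1 = 1849 − 43 = 1806.
φ(83^2) = 83^1·(83−1) = 83·82 = 6806.
Multiply: 10 · 272 · 1806 · 6806 = 33433249920.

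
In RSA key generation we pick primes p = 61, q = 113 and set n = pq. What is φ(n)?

6720

φ(pq) = (p−1)(q−1) = 60 · 112 = 6720.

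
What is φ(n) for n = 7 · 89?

528

φ(623) = 623 · (1 − 1/7) · (1 − 1/89)
       = 623 · 528/623 = 528.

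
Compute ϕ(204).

64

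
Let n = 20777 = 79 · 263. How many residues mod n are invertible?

20436

φ(20777) = 20777 · (1 − 1/79) · (1 − 1/263)
       = 20777 · 20436/20777 = 20436.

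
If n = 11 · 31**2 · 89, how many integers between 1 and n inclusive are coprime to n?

φ(11) = 11 − 1 = 10.
φ(31^2) = 31^1·(31−1) = 31·30 = 930.
φ(89) = 89 − 1 = 88.
Since φ is multiplicative, φ(940819) = 10 · 930 · 88 = 818400.

818400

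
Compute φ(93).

60

93 = 3 · 31.
φ(93) = 93 · (1 − 1/3) · (1 − 1/31)
       = 93 · 60/93 = 60.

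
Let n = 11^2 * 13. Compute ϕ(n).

1320

φ(11^2) = 11^2 − 11^1 = 121 − 11 = 110.
φ(13) = 13 − 1 = 12.
φ(1573) = 110 × 12 = 1320.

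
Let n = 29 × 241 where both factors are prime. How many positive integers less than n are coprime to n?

6720

For distinct primes, φ(pq) = (p−1)(q−1) = 28 × 240 = 6720.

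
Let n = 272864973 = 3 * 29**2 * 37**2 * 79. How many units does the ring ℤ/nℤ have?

168727104

φ(3) = 3 − 1 = 2.
φ(29^2) = 29^2 − 29^1 = 841 − 29 = 812.
φ(37^2) = 37^2 − 37^1 = 1369 − 37 = 1332.
φ(79) = 79 − 1 = 78.
Multiply: 2 · 812 · 1332 · 78 = 168727104.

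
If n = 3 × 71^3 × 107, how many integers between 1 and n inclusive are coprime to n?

74808440

φ(3) = 3 − 1 = 2.
φ(71^3) = 71^3 − 71^2 = 357911 − 5041 = 352870.
φ(107) = 107 − 1 = 106.
φ(114889431) = 2 × 352870 × 106 = 74808440.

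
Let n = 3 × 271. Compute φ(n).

φ(3) = 3 − 1 = 2.
φ(271) = 271 − 1 = 270.
Multiply: 2 · 270 = 540.

540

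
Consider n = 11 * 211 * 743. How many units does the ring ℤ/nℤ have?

1558200

φ(1724503) = 1724503 · (1 − 1/11) · (1 − 1/211) · (1 − 1/743)
       = 1724503 · 1558200/1724503 = 1558200.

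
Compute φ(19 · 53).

936

φ(1007) = 1007 · (1 − 1/19) · (1 − 1/53)
       = 1007 · 936/1007 = 936.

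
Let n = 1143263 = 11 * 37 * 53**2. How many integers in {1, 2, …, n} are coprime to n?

992160

φ(11) = 11 − 1 = 10.
φ(37) = 37 − 1 = 36.
φ(53^2) = 53^2 − 53^1 = 2809 − 53 = 2756.
Since φ is multiplicative, φ(1143263) = 10 · 36 · 2756 = 992160.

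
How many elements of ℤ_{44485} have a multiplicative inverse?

28800

Factor 44485: 44485 = 5 · 7 · 31 · 41.
φ(44485) = 44485 · (1 − 1/5) · (1 − 1/7) · (1 − 1/31) · (1 − 1/41)
       = 44485 · 28800/44485 = 28800.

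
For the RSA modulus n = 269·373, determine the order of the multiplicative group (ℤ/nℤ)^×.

99696

φ(269) = 269 − 1 = 268.
φ(373) = 373 − 1 = 372.
φ(100337) = 268 × 372 = 99696.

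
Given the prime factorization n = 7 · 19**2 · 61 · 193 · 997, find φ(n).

23544483840

φ(7) = 7 − 1 = 6.
φ(19^2) = 19^2 − 19^1 = 361 − 19 = 342.
φ(61) = 61 − 1 = 60.
φ(193) = 193 − 1 = 192.
φ(997) = 997 − 1 = 996.
Multiply: 6 · 342 · 60 · 192 · 996 = 23544483840.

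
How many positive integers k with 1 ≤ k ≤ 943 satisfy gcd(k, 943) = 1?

880

First factor: 943 = 23 × 41.
φ(943) = 943 · (1 − 1/23) · (1 − 1/41)
       = 943 · 880/943 = 880.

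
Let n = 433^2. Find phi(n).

187056

φ(187489) = 187489 · (1 − 1/433)
       = 187489 · 432/433 = 187056.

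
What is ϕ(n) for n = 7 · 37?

φ(259) = 259 · (1 − 1/7) · (1 − 1/37)
       = 259 · 216/259 = 216.

216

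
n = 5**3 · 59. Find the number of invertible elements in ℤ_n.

5800

φ(5^3) = 5^2·(5−1) = 25·4 = 100.
φ(59) = 59 − 1 = 58.
Since φ is multiplicative, φ(7375) = 100 · 58 = 5800.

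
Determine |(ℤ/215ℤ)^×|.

168

Prime factorization: 215 = 5 · 43.
φ(215) = 215 · (1 − 1/5) · (1 − 1/43)
       = 215 · 168/215 = 168.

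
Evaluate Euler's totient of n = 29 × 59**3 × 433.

φ(29) = 29 − 1 = 28.
φ(59^3) = 59^3 − 59^2 = 205379 − 3481 = 201898.
φ(433) = 433 − 1 = 432.
Since φ is multiplicative, φ(2578944103) = 28 · 201898 · 432 = 2442158208.

2442158208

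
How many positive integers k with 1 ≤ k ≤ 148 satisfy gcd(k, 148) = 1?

148 = 2^2 · 37.
φ(148) = 148 · (1 − 1/2) · (1 − 1/37)
       = 148 · 36/74 = 72.

72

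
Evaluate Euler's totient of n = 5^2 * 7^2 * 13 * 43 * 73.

30481920

φ(5^2) = 5^2 − 5^1 = 25 − 5 = 20.
φ(7^2) = 7^1·(7−1) = 7·6 = 42.
φ(13) = 13 − 1 = 12.
φ(43) = 43 − 1 = 42.
φ(73) = 73 − 1 = 72.
φ(49988575) = 20 × 42 × 12 × 42 × 72 = 30481920.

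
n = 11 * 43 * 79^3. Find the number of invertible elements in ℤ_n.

φ(11) = 11 − 1 = 10.
φ(43) = 43 − 1 = 42.
φ(79^3) = 79^2·(79−1) = 6241·78 = 486798.
Since φ is multiplicative, φ(233207447) = 10 · 42 · 486798 = 204455160.

204455160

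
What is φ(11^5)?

146410

φ(161051) = 161051 · (1 − 1/11)
       = 161051 · 10/11 = 146410.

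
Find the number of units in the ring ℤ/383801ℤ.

Factor 383801: 383801 = 11 * 23 * 37 * 41.
φ(11) = 11 − 1 = 10.
φ(23) = 23 − 1 = 22.
φ(37) = 37 − 1 = 36.
φ(41) = 41 − 1 = 40.
φ(383801) = 10 × 22 × 36 × 40 = 316800.

316800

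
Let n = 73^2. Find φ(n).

φ(73^2) = 73^1·(73−1) = 73·72 = 5256.

5256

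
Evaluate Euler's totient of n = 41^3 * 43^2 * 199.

24044217120

φ(25359550871) = 25359550871 · (1 − 1/41) · (1 − 1/43) · (1 − 1/199)
       = 25359550871 · 332640/350837 = 24044217120.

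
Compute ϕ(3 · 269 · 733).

392352

φ(3) = 3 − 1 = 2.
φ(269) = 269 − 1 = 268.
φ(733) = 733 − 1 = 732.
φ(591531) = 2 × 268 × 732 = 392352.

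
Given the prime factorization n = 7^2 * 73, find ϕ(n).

3024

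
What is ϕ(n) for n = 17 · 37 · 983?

565632

φ(618307) = 618307 · (1 − 1/17) · (1 − 1/37) · (1 − 1/983)
       = 618307 · 565632/618307 = 565632.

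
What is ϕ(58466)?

26400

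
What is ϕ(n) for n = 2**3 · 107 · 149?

62752

φ(127544) = 127544 · (1 − 1/2) · (1 − 1/107) · (1 − 1/149)
       = 127544 · 15688/31886 = 62752.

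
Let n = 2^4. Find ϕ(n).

8

φ(2^4) = 2^3·(2−1) = 8·1 = 8.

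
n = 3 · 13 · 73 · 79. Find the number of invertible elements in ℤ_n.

φ(3) = 3 − 1 = 2.
φ(13) = 13 − 1 = 12.
φ(73) = 73 − 1 = 72.
φ(79) = 79 − 1 = 78.
φ(224913) = 2 × 12 × 72 × 78 = 134784.

134784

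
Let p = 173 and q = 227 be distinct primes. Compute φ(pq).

38872

φ(173) = 173 − 1 = 172.
φ(227) = 227 − 1 = 226.
φ(39271) = 172 × 226 = 38872.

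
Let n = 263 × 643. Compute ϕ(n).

168204

φ(169109) = 169109 · (1 − 1/263) · (1 − 1/643)
       = 169109 · 168204/169109 = 168204.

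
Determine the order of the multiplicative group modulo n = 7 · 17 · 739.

70848

φ(7) = 7 − 1 = 6.
φ(17) = 17 − 1 = 16.
φ(739) = 739 − 1 = 738.
φ(87941) = 6 × 16 × 738 = 70848.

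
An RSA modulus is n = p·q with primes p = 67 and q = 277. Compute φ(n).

φ(n) = (p − 1)(q − 1) = (67−1)(277−1) = 66·276 = 18216.

18216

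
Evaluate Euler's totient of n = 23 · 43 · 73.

66528

φ(72197) = 72197 · (1 − 1/23) · (1 − 1/43) · (1 − 1/73)
       = 72197 · 66528/72197 = 66528.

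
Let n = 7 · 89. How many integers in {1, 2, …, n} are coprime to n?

528

φ(7) = 7 − 1 = 6.
φ(89) = 89 − 1 = 88.
Multiply: 6 · 88 = 528.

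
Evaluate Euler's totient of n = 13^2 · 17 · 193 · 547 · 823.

φ(249620412509) = 249620412509 · (1 − 1/13) · (1 − 1/17) · (1 − 1/193) · (1 − 1/547) · (1 − 1/823)
       = 249620412509 · 16545005568/19201570193 = 215085072384.

215085072384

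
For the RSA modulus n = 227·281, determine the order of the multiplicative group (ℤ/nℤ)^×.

63280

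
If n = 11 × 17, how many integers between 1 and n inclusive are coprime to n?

160

φ(187) = 187 · (1 − 1/11) · (1 − 1/17)
       = 187 · 160/187 = 160.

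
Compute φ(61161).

36288

Prime factorization: 61161 = 3 * 19 * 29 * 37.
φ(61161) = 61161 · (1 − 1/3) · (1 − 1/19) · (1 − 1/29) · (1 − 1/37)
       = 61161 · 36288/61161 = 36288.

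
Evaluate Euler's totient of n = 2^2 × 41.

80

φ(164) = 164 · (1 − 1/2) · (1 − 1/41)
       = 164 · 40/82 = 80.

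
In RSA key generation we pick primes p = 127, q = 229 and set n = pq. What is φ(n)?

φ(127) = 127 − 1 = 126.
φ(229) = 229 − 1 = 228.
φ(29083) = 126 × 228 = 28728.

28728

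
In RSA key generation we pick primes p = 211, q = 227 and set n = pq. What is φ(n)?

φ(pq) = (p−1)(q−1) = 210 · 226 = 47460.

47460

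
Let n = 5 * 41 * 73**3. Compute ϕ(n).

φ(5) = 5 − 1 = 4.
φ(41) = 41 − 1 = 40.
φ(73^3) = 73^2·(73−1) = 5329·72 = 383688.
Multiply: 4 · 40 · 383688 = 61390080.

61390080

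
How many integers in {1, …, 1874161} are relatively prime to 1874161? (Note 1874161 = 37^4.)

φ(37^4) = 37^4 − 37^3 = 1874161 − 50653 = 1823508.

1823508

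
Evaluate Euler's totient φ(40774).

18144

40774 = 2 * 19 * 29 * 37.
φ(40774) = 40774 · (1 − 1/2) · (1 − 1/19) · (1 − 1/29) · (1 − 1/37)
       = 40774 · 18144/40774 = 18144.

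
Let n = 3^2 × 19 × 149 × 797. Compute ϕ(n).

φ(3^2) = 3^2 − 3^1 = 9 − 3 = 6.
φ(19) = 19 − 1 = 18.
φ(149) = 149 − 1 = 148.
φ(797) = 797 − 1 = 796.
Multiply: 6 · 18 · 148 · 796 = 12723264.

12723264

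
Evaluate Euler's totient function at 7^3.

294

φ(343) = 343 · (1 − 1/7)
       = 343 · 6/7 = 294.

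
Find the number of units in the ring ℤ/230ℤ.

230 = 2 · 5 · 23.
φ(230) = 230 · (1 − 1/2) · (1 − 1/5) · (1 − 1/23)
       = 230 · 88/230 = 88.

88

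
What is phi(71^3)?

φ(357911) = 357911 · (1 − 1/71)
       = 357911 · 70/71 = 352870.

352870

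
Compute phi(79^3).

486798

φ(493039) = 493039 · (1 − 1/79)
       = 493039 · 78/79 = 486798.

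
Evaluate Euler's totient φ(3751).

3300

First factor: 3751 = 11^2 · 31.
φ(3751) = 3751 · (1 − 1/11) · (1 − 1/31)
       = 3751 · 300/341 = 3300.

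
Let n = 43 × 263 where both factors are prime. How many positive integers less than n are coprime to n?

11004

φ(11309) = 11309 · (1 − 1/43) · (1 − 1/263)
       = 11309 · 11004/11309 = 11004.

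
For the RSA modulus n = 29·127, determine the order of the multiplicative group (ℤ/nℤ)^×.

3528

φ(29) = 29 − 1 = 28.
φ(127) = 127 − 1 = 126.
Multiply: 28 · 126 = 3528.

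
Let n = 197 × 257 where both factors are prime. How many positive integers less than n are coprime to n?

For distinct primes, φ(pq) = (p−1)(q−1) = 196 × 256 = 50176.

50176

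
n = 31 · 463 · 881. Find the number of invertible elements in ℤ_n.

12196800

φ(31) = 31 − 1 = 30.
φ(463) = 463 − 1 = 462.
φ(881) = 881 − 1 = 880.
Since φ is multiplicative, φ(12644993) = 30 · 462 · 880 = 12196800.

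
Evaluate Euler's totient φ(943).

Prime factorization: 943 = 23 · 41.
φ(943) = 943 · (1 − 1/23) · (1 − 1/41)
       = 943 · 880/943 = 880.

880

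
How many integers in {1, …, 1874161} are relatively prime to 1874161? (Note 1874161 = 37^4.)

1823508

φ(1874161) = 1874161 · (1 − 1/37)
       = 1874161 · 36/37 = 1823508.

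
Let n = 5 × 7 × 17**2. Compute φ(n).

φ(10115) = 10115 · (1 − 1/5) · (1 − 1/7) · (1 − 1/17)
       = 10115 · 384/595 = 6528.

6528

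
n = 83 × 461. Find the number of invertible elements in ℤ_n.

37720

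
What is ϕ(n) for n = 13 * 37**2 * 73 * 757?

870041088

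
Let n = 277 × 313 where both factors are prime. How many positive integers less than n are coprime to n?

86112

φ(n) = (p − 1)(q − 1) = (277−1)(313−1) = 276·312 = 86112.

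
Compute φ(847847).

Factor 847847: 847847 = 7^2 · 11^3 · 13.
φ(7^2) = 7^2 − 7^1 = 49 − 7 = 42.
φ(11^3) = 11^2·(11−1) = 121·10 = 1210.
φ(13) = 13 − 1 = 12.
Since φ is multiplicative, φ(847847) = 42 · 1210 · 12 = 609840.

609840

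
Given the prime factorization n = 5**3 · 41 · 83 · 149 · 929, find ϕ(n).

φ(5^3) = 5^2·(5−1) = 25·4 = 100.
φ(41) = 41 − 1 = 40.
φ(83) = 83 − 1 = 82.
φ(149) = 149 − 1 = 148.
φ(929) = 929 − 1 = 928.
Multiply: 100 · 40 · 82 · 148 · 928 = 45048832000.

45048832000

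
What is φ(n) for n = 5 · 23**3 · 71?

3258640

φ(4319285) = 4319285 · (1 − 1/5) · (1 − 1/23) · (1 − 1/71)
       = 4319285 · 6160/8165 = 3258640.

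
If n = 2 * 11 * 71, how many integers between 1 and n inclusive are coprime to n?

φ(2) = 2 − 1 = 1.
φ(11) = 11 − 1 = 10.
φ(71) = 71 − 1 = 70.
Multiply: 1 · 10 · 70 = 700.

700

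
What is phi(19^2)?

φ(19^2) = 19^1·(19−1) = 19·18 = 342.

342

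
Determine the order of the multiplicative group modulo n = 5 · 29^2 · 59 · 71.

φ(5) = 5 − 1 = 4.
φ(29^2) = 29^2 − 29^1 = 841 − 29 = 812.
φ(59) = 59 − 1 = 58.
φ(71) = 71 − 1 = 70.
Since φ is multiplicative, φ(17614745) = 4 · 812 · 58 · 70 = 13186880.

13186880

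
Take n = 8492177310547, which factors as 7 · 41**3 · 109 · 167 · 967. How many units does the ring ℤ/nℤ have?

φ(7) = 7 − 1 = 6.
φ(41^3) = 41^3 − 41^2 = 68921 − 1681 = 67240.
φ(109) = 109 − 1 = 108.
φ(167) = 167 − 1 = 166.
φ(967) = 967 − 1 = 966.
Multiply: 6 · 67240 · 108 · 166 · 966 = 6986954661120.

6986954661120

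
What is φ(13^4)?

φ(13^4) = 13^4 − 13^3 = 28561 − 2197 = 26364.

26364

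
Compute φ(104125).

67200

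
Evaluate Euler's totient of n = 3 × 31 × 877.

52560

φ(81561) = 81561 · (1 − 1/3) · (1 − 1/31) · (1 − 1/877)
       = 81561 · 52560/81561 = 52560.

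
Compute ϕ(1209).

1209 = 3 * 13 * 31.
φ(1209) = 1209 · (1 − 1/3) · (1 − 1/13) · (1 − 1/31)
       = 1209 · 720/1209 = 720.

720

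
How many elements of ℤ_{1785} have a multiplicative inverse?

Factor 1785: 1785 = 3 · 5 · 7 · 17.
φ(3) = 3 − 1 = 2.
φ(5) = 5 − 1 = 4.
φ(7) = 7 − 1 = 6.
φ(17) = 17 − 1 = 16.
φ(1785) = 2 × 4 × 6 × 16 = 768.

768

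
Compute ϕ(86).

86 = 2 · 43.
φ(86) = 86 · (1 − 1/2) · (1 − 1/43)
       = 86 · 42/86 = 42.

42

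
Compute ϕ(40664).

16896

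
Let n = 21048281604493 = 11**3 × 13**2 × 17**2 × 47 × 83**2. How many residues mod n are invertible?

16074173406720

φ(21048281604493) = 21048281604493 · (1 − 1/11) · (1 − 1/13) · (1 − 1/17) · (1 − 1/47) · (1 − 1/83)
       = 21048281604493 · 7242240/9483331 = 16074173406720.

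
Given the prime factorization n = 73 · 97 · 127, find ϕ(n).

φ(899287) = 899287 · (1 − 1/73) · (1 − 1/97) · (1 − 1/127)
       = 899287 · 870912/899287 = 870912.

870912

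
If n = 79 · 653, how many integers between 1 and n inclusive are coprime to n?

50856

φ(51587) = 51587 · (1 − 1/79) · (1 − 1/653)
       = 51587 · 50856/51587 = 50856.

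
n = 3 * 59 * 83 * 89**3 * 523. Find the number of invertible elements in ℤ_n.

3461027340672

φ(3) = 3 − 1 = 2.
φ(59) = 59 − 1 = 58.
φ(83) = 83 − 1 = 82.
φ(89^3) = 89^2·(89−1) = 7921·88 = 697048.
φ(523) = 523 − 1 = 522.
Multiply: 2 · 58 · 82 · 697048 · 522 = 3461027340672.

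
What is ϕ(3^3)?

φ(3^3) = 3^3 − 3^2 = 27 − 9 = 18.

18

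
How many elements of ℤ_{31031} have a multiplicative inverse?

21600

Factor 31031: 31031 = 7 × 11 × 13 × 31.
φ(31031) = 31031 · (1 − 1/7) · (1 − 1/11) · (1 − 1/13) · (1 − 1/31)
       = 31031 · 21600/31031 = 21600.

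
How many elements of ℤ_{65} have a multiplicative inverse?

48

65 = 5 · 13.
φ(65) = 65 · (1 − 1/5) · (1 − 1/13)
       = 65 · 48/65 = 48.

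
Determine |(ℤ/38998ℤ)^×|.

17280

Prime factorization: 38998 = 2 * 17 * 31 * 37.
φ(38998) = 38998 · (1 − 1/2) · (1 − 1/17) · (1 − 1/31) · (1 − 1/37)
       = 38998 · 17280/38998 = 17280.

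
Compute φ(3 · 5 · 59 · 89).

40832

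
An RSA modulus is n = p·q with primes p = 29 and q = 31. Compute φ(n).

For distinct primes, φ(pq) = (p−1)(q−1) = 28 × 30 = 840.

840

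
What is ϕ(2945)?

2160

Factor 2945: 2945 = 5 × 19 × 31.
φ(5) = 5 − 1 = 4.
φ(19) = 19 − 1 = 18.
φ(31) = 31 − 1 = 30.
Multiply: 4 · 18 · 30 = 2160.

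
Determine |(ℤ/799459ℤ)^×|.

691200

Prime factorization: 799459 = 17 · 31 · 37 · 41.
φ(799459) = 799459 · (1 − 1/17) · (1 − 1/31) · (1 − 1/37) · (1 − 1/41)
       = 799459 · 691200/799459 = 691200.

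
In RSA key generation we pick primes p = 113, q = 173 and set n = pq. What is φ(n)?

19264

φ(n) = (p − 1)(q − 1) = (113−1)(173−1) = 112·172 = 19264.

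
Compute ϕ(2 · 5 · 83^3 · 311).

700473520

φ(2) = 2 − 1 = 1.
φ(5) = 5 − 1 = 4.
φ(83^3) = 83^3 − 83^2 = 571787 − 6889 = 564898.
φ(311) = 311 − 1 = 310.
Multiply: 1 · 4 · 564898 · 310 = 700473520.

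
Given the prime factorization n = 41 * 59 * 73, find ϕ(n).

φ(41) = 41 − 1 = 40.
φ(59) = 59 − 1 = 58.
φ(73) = 73 − 1 = 72.
φ(176587) = 40 × 58 × 72 = 167040.

167040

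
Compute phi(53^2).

φ(2809) = 2809 · (1 − 1/53)
       = 2809 · 52/53 = 2756.

2756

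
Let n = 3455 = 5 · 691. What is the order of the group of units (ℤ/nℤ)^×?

φ(5) = 5 − 1 = 4.
φ(691) = 691 − 1 = 690.
φ(3455) = 4 × 690 = 2760.

2760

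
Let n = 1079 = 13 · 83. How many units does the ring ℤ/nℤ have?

984

φ(1079) = 1079 · (1 − 1/13) · (1 − 1/83)
       = 1079 · 984/1079 = 984.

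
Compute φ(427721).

Prime factorization: 427721 = 7^3 * 29 * 43.
φ(427721) = 427721 · (1 − 1/7) · (1 − 1/29) · (1 − 1/43)
       = 427721 · 7056/8729 = 345744.

345744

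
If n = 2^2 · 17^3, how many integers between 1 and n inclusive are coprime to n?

φ(19652) = 19652 · (1 − 1/2) · (1 − 1/17)
       = 19652 · 16/34 = 9248.

9248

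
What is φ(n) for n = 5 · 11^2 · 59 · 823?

20977440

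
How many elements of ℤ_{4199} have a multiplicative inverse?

First factor: 4199 = 13 × 17 × 19.
φ(13) = 13 − 1 = 12.
φ(17) = 17 − 1 = 16.
φ(19) = 19 − 1 = 18.
Since φ is multiplicative, φ(4199) = 12 · 16 · 18 = 3456.

3456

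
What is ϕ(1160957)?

Prime factorization: 1160957 = 7^2 * 19 * 29 * 43.
φ(7^2) = 7^2 − 7^1 = 49 − 7 = 42.
φ(19) = 19 − 1 = 18.
φ(29) = 29 − 1 = 28.
φ(43) = 43 − 1 = 42.
Multiply: 42 · 18 · 28 · 42 = 889056.

889056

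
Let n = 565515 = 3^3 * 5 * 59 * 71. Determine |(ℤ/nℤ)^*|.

φ(565515) = 565515 · (1 − 1/3) · (1 − 1/5) · (1 − 1/59) · (1 − 1/71)
       = 565515 · 32480/62835 = 292320.

292320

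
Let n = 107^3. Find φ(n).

φ(1225043) = 1225043 · (1 − 1/107)
       = 1225043 · 106/107 = 1213594.

1213594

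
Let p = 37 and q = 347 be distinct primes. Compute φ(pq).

12456

For distinct primes, φ(pq) = (p−1)(q−1) = 36 × 346 = 12456.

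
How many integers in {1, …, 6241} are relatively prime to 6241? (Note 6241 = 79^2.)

6162

φ(79^2) = 79^2 − 79^1 = 6241 − 79 = 6162.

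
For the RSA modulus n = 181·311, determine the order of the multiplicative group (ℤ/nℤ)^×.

55800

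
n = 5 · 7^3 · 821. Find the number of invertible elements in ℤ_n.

φ(1408015) = 1408015 · (1 − 1/5) · (1 − 1/7) · (1 − 1/821)
       = 1408015 · 19680/28735 = 964320.

964320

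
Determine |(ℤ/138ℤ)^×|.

138 = 2 · 3 · 23.
φ(138) = 138 · (1 − 1/2) · (1 − 1/3) · (1 − 1/23)
       = 138 · 44/138 = 44.

44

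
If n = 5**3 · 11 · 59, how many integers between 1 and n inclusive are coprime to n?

φ(5^3) = 5^3 − 5^2 = 125 − 25 = 100.
φ(11) = 11 − 1 = 10.
φ(59) = 59 − 1 = 58.
Multiply: 100 · 10 · 58 = 58000.

58000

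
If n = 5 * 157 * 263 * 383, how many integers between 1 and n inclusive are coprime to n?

62452416

φ(5) = 5 − 1 = 4.
φ(157) = 157 − 1 = 156.
φ(263) = 263 − 1 = 262.
φ(383) = 383 − 1 = 382.
Multiply: 4 · 156 · 262 · 382 = 62452416.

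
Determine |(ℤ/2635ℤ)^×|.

1920

Factor 2635: 2635 = 5 * 17 * 31.
φ(5) = 5 − 1 = 4.
φ(17) = 17 − 1 = 16.
φ(31) = 31 − 1 = 30.
Since φ is multiplicative, φ(2635) = 4 · 16 · 30 = 1920.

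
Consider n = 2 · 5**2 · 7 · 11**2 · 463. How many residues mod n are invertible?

6098400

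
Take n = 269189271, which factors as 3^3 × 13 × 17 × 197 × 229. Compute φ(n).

154441728

φ(3^3) = 3^2·(3−1) = 9·2 = 18.
φ(13) = 13 − 1 = 12.
φ(17) = 17 − 1 = 16.
φ(197) = 197 − 1 = 196.
φ(229) = 229 − 1 = 228.
Multiply: 18 · 12 · 16 · 196 · 228 = 154441728.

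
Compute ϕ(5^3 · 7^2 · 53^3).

613485600

φ(5^3) = 5^2·(5−1) = 25·4 = 100.
φ(7^2) = 7^2 − 7^1 = 49 − 7 = 42.
φ(53^3) = 53^2·(53−1) = 2809·52 = 146068.
Multiply: 100 · 42 · 146068 = 613485600.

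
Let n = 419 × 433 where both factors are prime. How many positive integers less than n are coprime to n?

180576

φ(n) = (p − 1)(q − 1) = (419−1)(433−1) = 418·432 = 180576.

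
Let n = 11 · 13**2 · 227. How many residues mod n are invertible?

φ(421993) = 421993 · (1 − 1/11) · (1 − 1/13) · (1 − 1/227)
       = 421993 · 27120/32461 = 352560.

352560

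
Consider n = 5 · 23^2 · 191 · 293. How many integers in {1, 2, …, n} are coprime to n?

φ(5) = 5 − 1 = 4.
φ(23^2) = 23^2 − 23^1 = 529 − 23 = 506.
φ(191) = 191 − 1 = 190.
φ(293) = 293 − 1 = 292.
φ(148022135) = 4 × 506 × 190 × 292 = 112291520.

112291520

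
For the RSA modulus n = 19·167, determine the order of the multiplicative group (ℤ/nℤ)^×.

2988

φ(19) = 19 − 1 = 18.
φ(167) = 167 − 1 = 166.
Multiply: 18 · 166 = 2988.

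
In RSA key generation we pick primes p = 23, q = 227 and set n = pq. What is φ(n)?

φ(5221) = 5221 · (1 − 1/23) · (1 − 1/227)
       = 5221 · 4972/5221 = 4972.

4972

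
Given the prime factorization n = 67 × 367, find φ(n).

φ(24589) = 24589 · (1 − 1/67) · (1 − 1/367)
       = 24589 · 24156/24589 = 24156.

24156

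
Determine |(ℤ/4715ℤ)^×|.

3520

First factor: 4715 = 5 · 23 · 41.
φ(5) = 5 − 1 = 4.
φ(23) = 23 − 1 = 22.
φ(41) = 41 − 1 = 40.
Multiply: 4 · 22 · 40 = 3520.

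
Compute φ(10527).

Prime factorization: 10527 = 3 × 11^2 × 29.
φ(3) = 3 − 1 = 2.
φ(11^2) = 11^2 − 11^1 = 121 − 11 = 110.
φ(29) = 29 − 1 = 28.
Multiply: 2 · 110 · 28 = 6160.

6160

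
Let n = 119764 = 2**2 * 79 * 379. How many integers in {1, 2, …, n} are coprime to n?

58968

φ(119764) = 119764 · (1 − 1/2) · (1 − 1/79) · (1 − 1/379)
       = 119764 · 29484/59882 = 58968.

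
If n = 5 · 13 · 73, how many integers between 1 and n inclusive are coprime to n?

3456

φ(5) = 5 − 1 = 4.
φ(13) = 13 − 1 = 12.
φ(73) = 73 − 1 = 72.
φ(4745) = 4 × 12 × 72 = 3456.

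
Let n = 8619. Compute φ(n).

4992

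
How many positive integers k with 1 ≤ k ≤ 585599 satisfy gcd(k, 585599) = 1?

585599 = 7^2 · 17 · 19 · 37.
φ(585599) = 585599 · (1 − 1/7) · (1 − 1/17) · (1 − 1/19) · (1 − 1/37)
       = 585599 · 62208/83657 = 435456.

435456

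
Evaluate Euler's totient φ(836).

360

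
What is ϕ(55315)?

38016

55315 = 5 * 13 * 23 * 37.
φ(5) = 5 − 1 = 4.
φ(13) = 13 − 1 = 12.
φ(23) = 23 − 1 = 22.
φ(37) = 37 − 1 = 36.
Multiply: 4 · 12 · 22 · 36 = 38016.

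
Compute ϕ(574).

240

First factor: 574 = 2 · 7 · 41.
φ(2) = 2 − 1 = 1.
φ(7) = 7 − 1 = 6.
φ(41) = 41 − 1 = 40.
Multiply: 1 · 6 · 40 = 240.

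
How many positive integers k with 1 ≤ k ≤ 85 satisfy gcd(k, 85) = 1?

First factor: 85 = 5 · 17.
φ(5) = 5 − 1 = 4.
φ(17) = 17 − 1 = 16.
Since φ is multiplicative, φ(85) = 4 · 16 = 64.

64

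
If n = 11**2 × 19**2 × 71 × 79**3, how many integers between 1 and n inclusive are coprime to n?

1281933853200

φ(11^2) = 11^2 − 11^1 = 121 − 11 = 110.
φ(19^2) = 19^1·(19−1) = 19·18 = 342.
φ(71) = 71 − 1 = 70.
φ(79^3) = 79^2·(79−1) = 6241·78 = 486798.
Multiply: 110 · 342 · 70 · 486798 = 1281933853200.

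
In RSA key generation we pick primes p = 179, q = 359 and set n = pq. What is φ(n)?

φ(179) = 179 − 1 = 178.
φ(359) = 359 − 1 = 358.
φ(64261) = 178 × 358 = 63724.

63724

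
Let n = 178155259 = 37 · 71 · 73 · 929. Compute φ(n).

168376320

φ(178155259) = 178155259 · (1 − 1/37) · (1 − 1/71) · (1 − 1/73) · (1 − 1/929)
       = 178155259 · 168376320/178155259 = 168376320.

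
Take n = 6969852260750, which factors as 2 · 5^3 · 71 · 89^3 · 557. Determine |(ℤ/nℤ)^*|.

φ(6969852260750) = 6969852260750 · (1 − 1/2) · (1 − 1/5) · (1 − 1/71) · (1 − 1/89) · (1 − 1/557)
       = 6969852260750 · 13699840/35196830 = 2712910816000.

2712910816000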